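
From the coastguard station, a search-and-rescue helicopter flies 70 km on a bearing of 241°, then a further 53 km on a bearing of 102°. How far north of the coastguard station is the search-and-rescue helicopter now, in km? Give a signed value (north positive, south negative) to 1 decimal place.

Leg 1 (241°, 70 km): east 70 sin 241° = -61.22, north 70 cos 241° = -33.94
Leg 2 (102°, 53 km): east 53 sin 102° = 51.84, north 53 cos 102° = -11.02
Net north component: -44.96 km.

-45.0 km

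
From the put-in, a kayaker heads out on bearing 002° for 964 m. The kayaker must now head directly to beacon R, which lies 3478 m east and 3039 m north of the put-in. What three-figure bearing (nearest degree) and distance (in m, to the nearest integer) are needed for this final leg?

Leg 1 (002°, 964 m): east 964 sin 2° = 33.64, north 964 cos 2° = 963.41
Current position: (33.64, 963.41). Target: (3478, 3039). Remaining: Δeast = 3444.36, Δnorth = 2075.59.
Bearing = atan2(3444.36, 2075.59) mod 360° = 58.93°; distance = √((3444.36)² + (2075.59)²) = 4021.400 m.

059°, 4021 m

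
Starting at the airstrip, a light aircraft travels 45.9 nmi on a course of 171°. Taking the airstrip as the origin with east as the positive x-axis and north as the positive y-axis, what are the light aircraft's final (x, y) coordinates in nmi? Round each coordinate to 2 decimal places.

(7.18, -45.33)

Leg 1 (171°, 45.9 nmi): east 45.9 sin 171° = 7.18, north 45.9 cos 171° = -45.33
Summing: 7.18 nmi east, -45.33 nmi north → (7.18, -45.33).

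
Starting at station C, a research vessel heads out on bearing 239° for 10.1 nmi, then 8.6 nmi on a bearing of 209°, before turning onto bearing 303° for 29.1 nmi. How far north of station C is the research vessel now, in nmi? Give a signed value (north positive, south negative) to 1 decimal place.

Leg 1 (239°, 10.1 nmi): east 10.1 sin 239° = -8.66, north 10.1 cos 239° = -5.20
Leg 2 (209°, 8.6 nmi): east 8.6 sin 209° = -4.17, north 8.6 cos 209° = -7.52
Leg 3 (303°, 29.1 nmi): east 29.1 sin 303° = -24.41, north 29.1 cos 303° = 15.85
Net north component: 3.13 nmi.

3.1 nmi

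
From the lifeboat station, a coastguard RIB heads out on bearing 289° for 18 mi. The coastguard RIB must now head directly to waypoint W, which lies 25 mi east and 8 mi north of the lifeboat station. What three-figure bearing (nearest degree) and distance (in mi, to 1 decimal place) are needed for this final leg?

087°, 42.1 mi

Leg 1 (289°, 18 mi): east 18 sin 289° = -17.02, north 18 cos 289° = 5.86
Current position: (-17.02, 5.86). Target: (25, 8). Remaining: Δeast = 42.02, Δnorth = 2.14.
Bearing = atan2(42.02, 2.14) mod 360° = 87.08°; distance = √((42.02)² + (2.14)²) = 42.074 mi.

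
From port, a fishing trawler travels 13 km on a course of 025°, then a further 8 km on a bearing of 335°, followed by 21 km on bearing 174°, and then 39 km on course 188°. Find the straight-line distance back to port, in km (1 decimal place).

Leg 1 (025°, 13 km): east 13 sin 25° = 5.49, north 13 cos 25° = 11.78
Leg 2 (335°, 8 km): east 8 sin 335° = -3.38, north 8 cos 335° = 7.25
Leg 3 (174°, 21 km): east 21 sin 174° = 2.20, north 21 cos 174° = -20.88
Leg 4 (188°, 39 km): east 39 sin 188° = -5.43, north 39 cos 188° = -38.62
Net: -1.12 east, -40.47 north. Distance = √((-1.12)² + (-40.47)²) = 40.488 km.

40.5 km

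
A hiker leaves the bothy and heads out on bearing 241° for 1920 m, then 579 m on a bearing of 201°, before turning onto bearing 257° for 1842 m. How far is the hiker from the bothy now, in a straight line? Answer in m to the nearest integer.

Leg 1 (241°, 1920 m): east 1920 sin 241° = -1679.27, north 1920 cos 241° = -930.83
Leg 2 (201°, 579 m): east 579 sin 201° = -207.50, north 579 cos 201° = -540.54
Leg 3 (257°, 1842 m): east 1842 sin 257° = -1794.79, north 1842 cos 257° = -414.36
Net: -3681.55 east, -1885.74 north. Distance = √((-3681.55)² + (-1885.74)²) = 4136.405 m.

4136 m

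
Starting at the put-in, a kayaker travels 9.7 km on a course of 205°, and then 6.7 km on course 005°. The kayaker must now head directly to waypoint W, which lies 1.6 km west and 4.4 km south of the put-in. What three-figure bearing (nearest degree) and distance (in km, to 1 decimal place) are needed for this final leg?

Leg 1 (205°, 9.7 km): east 9.7 sin 205° = -4.10, north 9.7 cos 205° = -8.79
Leg 2 (005°, 6.7 km): east 6.7 sin 5° = 0.58, north 6.7 cos 5° = 6.67
Current position: (-3.52, -2.12). Target: (-1.6, -4.4). Remaining: Δeast = 1.92, Δnorth = -2.28.
Bearing = atan2(1.92, -2.28) mod 360° = 140.01°; distance = √((1.92)² + (-2.28)²) = 2.980 km.

140°, 3.0 km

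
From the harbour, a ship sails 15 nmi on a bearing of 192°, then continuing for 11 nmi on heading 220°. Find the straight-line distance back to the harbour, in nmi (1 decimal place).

Leg 1 (192°, 15 nmi): east 15 sin 192° = -3.12, north 15 cos 192° = -14.67
Leg 2 (220°, 11 nmi): east 11 sin 220° = -7.07, north 11 cos 220° = -8.43
Net: -10.19 east, -23.10 north. Distance = √((-10.19)² + (-23.10)²) = 25.246 nmi.

25.2 nmi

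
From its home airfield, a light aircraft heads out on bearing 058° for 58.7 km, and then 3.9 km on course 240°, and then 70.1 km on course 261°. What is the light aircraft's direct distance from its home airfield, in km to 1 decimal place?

Leg 1 (058°, 58.7 km): east 58.7 sin 58° = 49.78, north 58.7 cos 58° = 31.11
Leg 2 (240°, 3.9 km): east 3.9 sin 240° = -3.38, north 3.9 cos 240° = -1.95
Leg 3 (261°, 70.1 km): east 70.1 sin 261° = -69.24, north 70.1 cos 261° = -10.97
Net: -22.83 east, 18.19 north. Distance = √((-22.83)² + (18.19)²) = 29.194 km.

29.2 km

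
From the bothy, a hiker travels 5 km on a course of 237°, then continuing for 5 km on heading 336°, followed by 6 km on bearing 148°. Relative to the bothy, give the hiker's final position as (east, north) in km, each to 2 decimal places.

(-3.05, -3.24)

Leg 1 (237°, 5 km): east 5 sin 237° = -4.19, north 5 cos 237° = -2.72
Leg 2 (336°, 5 km): east 5 sin 336° = -2.03, north 5 cos 336° = 4.57
Leg 3 (148°, 6 km): east 6 sin 148° = 3.18, north 6 cos 148° = -5.09
Summing: -3.05 km east, -3.24 km north → (-3.05, -3.24).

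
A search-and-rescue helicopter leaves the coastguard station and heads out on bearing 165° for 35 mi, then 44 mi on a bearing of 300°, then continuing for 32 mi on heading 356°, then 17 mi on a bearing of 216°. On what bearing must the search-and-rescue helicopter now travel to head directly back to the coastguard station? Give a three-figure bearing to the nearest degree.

099°

Leg 1 (165°, 35 mi): east 35 sin 165° = 9.06, north 35 cos 165° = -33.81
Leg 2 (300°, 44 mi): east 44 sin 300° = -38.11, north 44 cos 300° = 22.00
Leg 3 (356°, 32 mi): east 32 sin 356° = -2.23, north 32 cos 356° = 31.92
Leg 4 (216°, 17 mi): east 17 sin 216° = -9.99, north 17 cos 216° = -13.75
Net displacement: -41.27 east, 6.36 north. Direction back to start is (41.27, -6.36): bearing = atan2(41.27, -6.36) mod 360° = 98.76° ≈ 099°.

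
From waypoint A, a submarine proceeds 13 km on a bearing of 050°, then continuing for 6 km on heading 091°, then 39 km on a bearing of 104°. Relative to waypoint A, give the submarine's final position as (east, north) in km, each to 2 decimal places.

(53.80, -1.18)

Leg 1 (050°, 13 km): east 13 sin 50° = 9.96, north 13 cos 50° = 8.36
Leg 2 (091°, 6 km): east 6 sin 91° = 6.00, north 6 cos 91° = -0.10
Leg 3 (104°, 39 km): east 39 sin 104° = 37.84, north 39 cos 104° = -9.43
Summing: 53.80 km east, -1.18 km north → (53.80, -1.18).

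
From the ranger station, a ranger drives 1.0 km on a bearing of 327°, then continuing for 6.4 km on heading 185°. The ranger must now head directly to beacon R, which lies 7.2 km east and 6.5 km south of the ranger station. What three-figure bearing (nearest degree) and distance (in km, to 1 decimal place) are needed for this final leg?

097°, 8.4 km

Leg 1 (327°, 1.0 km): east 1.0 sin 327° = -0.54, north 1.0 cos 327° = 0.84
Leg 2 (185°, 6.4 km): east 6.4 sin 185° = -0.56, north 6.4 cos 185° = -6.38
Current position: (-1.10, -5.54). Target: (7.2, -6.5). Remaining: Δeast = 8.30, Δnorth = -0.96.
Bearing = atan2(8.30, -0.96) mod 360° = 96.62°; distance = √((8.30)² + (-0.96)²) = 8.358 km.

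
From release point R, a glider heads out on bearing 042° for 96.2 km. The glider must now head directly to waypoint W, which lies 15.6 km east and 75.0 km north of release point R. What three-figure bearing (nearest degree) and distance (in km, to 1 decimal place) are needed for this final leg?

274°, 48.9 km

Leg 1 (042°, 96.2 km): east 96.2 sin 42° = 64.37, north 96.2 cos 42° = 71.49
Current position: (64.37, 71.49). Target: (15.6, 75.0). Remaining: Δeast = -48.77, Δnorth = 3.51.
Bearing = atan2(-48.77, 3.51) mod 360° = 274.12°; distance = √((-48.77)² + (3.51)²) = 48.896 km.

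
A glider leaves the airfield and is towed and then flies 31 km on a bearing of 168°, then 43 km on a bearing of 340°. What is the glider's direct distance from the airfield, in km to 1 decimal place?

13.0 km

Leg 1 (168°, 31 km): east 31 sin 168° = 6.45, north 31 cos 168° = -30.32
Leg 2 (340°, 43 km): east 43 sin 340° = -14.71, north 43 cos 340° = 40.41
Net: -8.26 east, 10.08 north. Distance = √((-8.26)² + (10.08)²) = 13.036 km.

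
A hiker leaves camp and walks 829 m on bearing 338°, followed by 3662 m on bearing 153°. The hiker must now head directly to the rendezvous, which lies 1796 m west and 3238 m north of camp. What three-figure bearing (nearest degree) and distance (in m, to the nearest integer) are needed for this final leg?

Leg 1 (338°, 829 m): east 829 sin 338° = -310.55, north 829 cos 338° = 768.64
Leg 2 (153°, 3662 m): east 3662 sin 153° = 1662.51, north 3662 cos 153° = -3262.87
Current position: (1351.96, -2494.23). Target: (-1796, 3238). Remaining: Δeast = -3147.96, Δnorth = 5732.23.
Bearing = atan2(-3147.96, 5732.23) mod 360° = 331.23°; distance = √((-3147.96)² + (5732.23)²) = 6539.736 m.

331°, 6540 m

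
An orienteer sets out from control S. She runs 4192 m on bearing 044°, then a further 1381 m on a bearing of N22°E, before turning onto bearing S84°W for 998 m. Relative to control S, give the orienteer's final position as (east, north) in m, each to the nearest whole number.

Leg 1 (044°, 4192 m): east 4192 sin 44° = 2912.01, north 4192 cos 44° = 3015.47
Leg 2 (N22°E, 1381 m): east 1381 sin 22° = 517.33, north 1381 cos 22° = 1280.44
Leg 3 (S84°W, 998 m): east 998 sin 264° = -992.53, north 998 cos 264° = -104.32
Summing: 2436.81 m east, 4191.59 m north → (2437, 4192).

(2437, 4192)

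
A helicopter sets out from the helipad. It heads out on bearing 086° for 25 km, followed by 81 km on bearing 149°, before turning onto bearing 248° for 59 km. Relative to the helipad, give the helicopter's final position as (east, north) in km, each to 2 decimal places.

(11.95, -89.79)

Leg 1 (086°, 25 km): east 25 sin 86° = 24.94, north 25 cos 86° = 1.74
Leg 2 (149°, 81 km): east 81 sin 149° = 41.72, north 81 cos 149° = -69.43
Leg 3 (248°, 59 km): east 59 sin 248° = -54.70, north 59 cos 248° = -22.10
Summing: 11.95 km east, -89.79 km north → (11.95, -89.79).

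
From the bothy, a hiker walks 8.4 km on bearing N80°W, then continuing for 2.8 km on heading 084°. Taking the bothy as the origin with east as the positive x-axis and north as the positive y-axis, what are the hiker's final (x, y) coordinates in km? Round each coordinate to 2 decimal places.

(-5.49, 1.75)

Leg 1 (N80°W, 8.4 km): east 8.4 sin 280° = -8.27, north 8.4 cos 280° = 1.46
Leg 2 (084°, 2.8 km): east 2.8 sin 84° = 2.78, north 2.8 cos 84° = 0.29
Summing: -5.49 km east, 1.75 km north → (-5.49, 1.75).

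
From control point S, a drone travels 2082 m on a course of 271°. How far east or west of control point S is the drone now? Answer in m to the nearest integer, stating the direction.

Leg 1 (271°, 2082 m): east 2082 sin 271° = -2081.68, north 2082 cos 271° = 36.34
Net east component: -2081.68 m.

2082 m west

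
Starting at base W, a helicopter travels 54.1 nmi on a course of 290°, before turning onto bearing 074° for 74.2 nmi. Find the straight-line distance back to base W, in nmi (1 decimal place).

Leg 1 (290°, 54.1 nmi): east 54.1 sin 290° = -50.84, north 54.1 cos 290° = 18.50
Leg 2 (074°, 74.2 nmi): east 74.2 sin 74° = 71.33, north 74.2 cos 74° = 20.45
Net: 20.49 east, 38.96 north. Distance = √((20.49)² + (38.96)²) = 44.015 nmi.

44.0 nmi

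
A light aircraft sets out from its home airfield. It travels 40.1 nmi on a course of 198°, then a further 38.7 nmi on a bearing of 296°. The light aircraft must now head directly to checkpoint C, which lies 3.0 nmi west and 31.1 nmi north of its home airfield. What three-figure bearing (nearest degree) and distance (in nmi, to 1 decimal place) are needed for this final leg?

040°, 68.4 nmi

Leg 1 (198°, 40.1 nmi): east 40.1 sin 198° = -12.39, north 40.1 cos 198° = -38.14
Leg 2 (296°, 38.7 nmi): east 38.7 sin 296° = -34.78, north 38.7 cos 296° = 16.96
Current position: (-47.17, -21.17). Target: (-3.0, 31.1). Remaining: Δeast = 44.17, Δnorth = 52.27.
Bearing = atan2(44.17, 52.27) mod 360° = 40.20°; distance = √((44.17)² + (52.27)²) = 68.438 nmi.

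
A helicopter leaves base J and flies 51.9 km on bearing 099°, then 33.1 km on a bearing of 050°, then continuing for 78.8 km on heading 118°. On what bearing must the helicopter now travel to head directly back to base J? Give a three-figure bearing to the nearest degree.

Leg 1 (099°, 51.9 km): east 51.9 sin 99° = 51.26, north 51.9 cos 99° = -8.12
Leg 2 (050°, 33.1 km): east 33.1 sin 50° = 25.36, north 33.1 cos 50° = 21.28
Leg 3 (118°, 78.8 km): east 78.8 sin 118° = 69.58, north 78.8 cos 118° = -36.99
Net displacement: 146.19 east, -23.84 north. Direction back to start is (-146.19, 23.84): bearing = atan2(-146.19, 23.84) mod 360° = 279.26° ≈ 279°.

279°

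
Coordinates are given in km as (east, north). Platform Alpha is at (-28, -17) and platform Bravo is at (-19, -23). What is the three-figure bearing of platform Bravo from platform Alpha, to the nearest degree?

Δeast = -19 − -28 = 9.00; Δnorth = -23 − -17 = -6.00.
Bearing = atan2(Δeast, Δnorth) mod 360° = 123.69° ≈ 124°.

124°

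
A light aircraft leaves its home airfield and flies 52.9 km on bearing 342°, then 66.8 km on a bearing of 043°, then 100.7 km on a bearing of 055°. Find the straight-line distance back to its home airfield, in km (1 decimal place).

Leg 1 (342°, 52.9 km): east 52.9 sin 342° = -16.35, north 52.9 cos 342° = 50.31
Leg 2 (043°, 66.8 km): east 66.8 sin 43° = 45.56, north 66.8 cos 43° = 48.85
Leg 3 (055°, 100.7 km): east 100.7 sin 55° = 82.49, north 100.7 cos 55° = 57.76
Net: 111.70 east, 156.92 north. Distance = √((111.70)² + (156.92)²) = 192.619 km.

192.6 km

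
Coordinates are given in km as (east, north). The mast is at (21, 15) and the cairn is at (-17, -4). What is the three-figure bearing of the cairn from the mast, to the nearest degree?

Δeast = -17 − 21 = -38.00; Δnorth = -4 − 15 = -19.00.
Bearing = atan2(Δeast, Δnorth) mod 360° = 243.43° ≈ 243°.

243°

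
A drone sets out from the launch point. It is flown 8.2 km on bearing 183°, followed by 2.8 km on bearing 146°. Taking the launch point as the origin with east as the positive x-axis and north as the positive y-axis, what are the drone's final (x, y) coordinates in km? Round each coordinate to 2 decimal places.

Leg 1 (183°, 8.2 km): east 8.2 sin 183° = -0.43, north 8.2 cos 183° = -8.19
Leg 2 (146°, 2.8 km): east 2.8 sin 146° = 1.57, north 2.8 cos 146° = -2.32
Summing: 1.14 km east, -10.51 km north → (1.14, -10.51).

(1.14, -10.51)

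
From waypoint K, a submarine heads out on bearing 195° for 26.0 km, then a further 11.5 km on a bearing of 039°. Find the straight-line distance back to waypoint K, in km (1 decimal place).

16.2 km

Leg 1 (195°, 26.0 km): east 26.0 sin 195° = -6.73, north 26.0 cos 195° = -25.11
Leg 2 (039°, 11.5 km): east 11.5 sin 39° = 7.24, north 11.5 cos 39° = 8.94
Net: 0.51 east, -16.18 north. Distance = √((0.51)² + (-16.18)²) = 16.185 km.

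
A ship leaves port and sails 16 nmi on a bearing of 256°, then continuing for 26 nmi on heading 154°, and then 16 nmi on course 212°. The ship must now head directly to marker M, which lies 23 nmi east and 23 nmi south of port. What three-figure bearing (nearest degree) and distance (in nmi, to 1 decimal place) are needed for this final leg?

Leg 1 (256°, 16 nmi): east 16 sin 256° = -15.52, north 16 cos 256° = -3.87
Leg 2 (154°, 26 nmi): east 26 sin 154° = 11.40, north 26 cos 154° = -23.37
Leg 3 (212°, 16 nmi): east 16 sin 212° = -8.48, north 16 cos 212° = -13.57
Current position: (-12.61, -40.81). Target: (23, -23). Remaining: Δeast = 35.61, Δnorth = 17.81.
Bearing = atan2(35.61, 17.81) mod 360° = 63.43°; distance = √((35.61)² + (17.81)²) = 39.811 nmi.

063°, 39.8 nmi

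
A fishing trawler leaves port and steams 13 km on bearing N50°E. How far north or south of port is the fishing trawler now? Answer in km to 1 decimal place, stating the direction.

Leg 1 (N50°E, 13 km): east 13 sin 50° = 9.96, north 13 cos 50° = 8.36
Net north component: 8.36 km.

8.4 km north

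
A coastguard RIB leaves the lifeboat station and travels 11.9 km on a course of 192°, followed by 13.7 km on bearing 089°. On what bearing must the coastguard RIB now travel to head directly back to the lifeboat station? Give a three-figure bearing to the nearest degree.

Leg 1 (192°, 11.9 km): east 11.9 sin 192° = -2.47, north 11.9 cos 192° = -11.64
Leg 2 (089°, 13.7 km): east 13.7 sin 89° = 13.70, north 13.7 cos 89° = 0.24
Net displacement: 11.22 east, -11.40 north. Direction back to start is (-11.22, 11.40): bearing = atan2(-11.22, 11.40) mod 360° = 315.45° ≈ 315°.

315°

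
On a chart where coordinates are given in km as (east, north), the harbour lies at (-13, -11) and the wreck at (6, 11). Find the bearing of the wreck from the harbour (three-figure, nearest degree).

041°

Δeast = 6 − -13 = 19.00; Δnorth = 11 − -11 = 22.00.
Bearing = atan2(Δeast, Δnorth) mod 360° = 40.82° ≈ 041°.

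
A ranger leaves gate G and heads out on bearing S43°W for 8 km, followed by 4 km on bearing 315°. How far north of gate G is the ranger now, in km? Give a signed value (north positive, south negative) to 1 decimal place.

Leg 1 (S43°W, 8 km): east 8 sin 223° = -5.46, north 8 cos 223° = -5.85
Leg 2 (315°, 4 km): east 4 sin 315° = -2.83, north 4 cos 315° = 2.83
Net north component: -3.02 km.

-3.0 km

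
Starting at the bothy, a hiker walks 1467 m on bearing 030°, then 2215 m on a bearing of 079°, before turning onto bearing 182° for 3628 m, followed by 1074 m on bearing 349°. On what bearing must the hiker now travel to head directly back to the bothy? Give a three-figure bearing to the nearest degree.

289°

Leg 1 (030°, 1467 m): east 1467 sin 30° = 733.50, north 1467 cos 30° = 1270.46
Leg 2 (079°, 2215 m): east 2215 sin 79° = 2174.30, north 2215 cos 79° = 422.64
Leg 3 (182°, 3628 m): east 3628 sin 182° = -126.62, north 3628 cos 182° = -3625.79
Leg 4 (349°, 1074 m): east 1074 sin 349° = -204.93, north 1074 cos 349° = 1054.27
Net displacement: 2576.26 east, -878.42 north. Direction back to start is (-2576.26, 878.42): bearing = atan2(-2576.26, 878.42) mod 360° = 288.83° ≈ 289°.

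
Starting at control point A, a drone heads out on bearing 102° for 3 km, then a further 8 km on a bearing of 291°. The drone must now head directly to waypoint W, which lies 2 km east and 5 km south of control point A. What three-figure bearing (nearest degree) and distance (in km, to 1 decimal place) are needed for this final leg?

138°, 9.8 km

Leg 1 (102°, 3 km): east 3 sin 102° = 2.93, north 3 cos 102° = -0.62
Leg 2 (291°, 8 km): east 8 sin 291° = -7.47, north 8 cos 291° = 2.87
Current position: (-4.53, 2.24). Target: (2, -5). Remaining: Δeast = 6.53, Δnorth = -7.24.
Bearing = atan2(6.53, -7.24) mod 360° = 137.95°; distance = √((6.53)² + (-7.24)²) = 9.755 km.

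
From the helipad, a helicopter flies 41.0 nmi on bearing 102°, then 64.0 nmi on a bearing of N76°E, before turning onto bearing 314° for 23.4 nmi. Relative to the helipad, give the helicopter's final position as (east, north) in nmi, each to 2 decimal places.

(85.37, 23.21)

Leg 1 (102°, 41.0 nmi): east 41.0 sin 102° = 40.10, north 41.0 cos 102° = -8.52
Leg 2 (N76°E, 64.0 nmi): east 64.0 sin 76° = 62.10, north 64.0 cos 76° = 15.48
Leg 3 (314°, 23.4 nmi): east 23.4 sin 314° = -16.83, north 23.4 cos 314° = 16.26
Summing: 85.37 nmi east, 23.21 nmi north → (85.37, 23.21).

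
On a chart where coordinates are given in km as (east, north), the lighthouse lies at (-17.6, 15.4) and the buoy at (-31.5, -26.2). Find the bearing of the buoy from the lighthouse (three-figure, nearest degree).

Δeast = -31.5 − -17.6 = -13.90; Δnorth = -26.2 − 15.4 = -41.60.
Bearing = atan2(Δeast, Δnorth) mod 360° = 198.48° ≈ 198°.

198°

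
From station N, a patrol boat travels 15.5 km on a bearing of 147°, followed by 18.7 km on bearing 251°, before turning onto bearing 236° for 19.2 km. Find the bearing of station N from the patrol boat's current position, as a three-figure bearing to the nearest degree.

Leg 1 (147°, 15.5 km): east 15.5 sin 147° = 8.44, north 15.5 cos 147° = -13.00
Leg 2 (251°, 18.7 km): east 18.7 sin 251° = -17.68, north 18.7 cos 251° = -6.09
Leg 3 (236°, 19.2 km): east 19.2 sin 236° = -15.92, north 19.2 cos 236° = -10.74
Net displacement: -25.16 east, -29.82 north. Direction back to start is (25.16, 29.82): bearing = atan2(25.16, 29.82) mod 360° = 40.15° ≈ 040°.

040°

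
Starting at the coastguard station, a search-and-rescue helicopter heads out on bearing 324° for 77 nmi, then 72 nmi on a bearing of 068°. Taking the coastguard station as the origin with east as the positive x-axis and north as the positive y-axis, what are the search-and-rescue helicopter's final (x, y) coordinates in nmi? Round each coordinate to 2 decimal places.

Leg 1 (324°, 77 nmi): east 77 sin 324° = -45.26, north 77 cos 324° = 62.29
Leg 2 (068°, 72 nmi): east 72 sin 68° = 66.76, north 72 cos 68° = 26.97
Summing: 21.50 nmi east, 89.27 nmi north → (21.50, 89.27).

(21.50, 89.27)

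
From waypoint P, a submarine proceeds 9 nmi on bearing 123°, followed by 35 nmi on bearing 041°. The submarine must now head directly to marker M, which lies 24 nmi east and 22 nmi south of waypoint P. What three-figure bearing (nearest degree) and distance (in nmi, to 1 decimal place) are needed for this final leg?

189°, 44.0 nmi

Leg 1 (123°, 9 nmi): east 9 sin 123° = 7.55, north 9 cos 123° = -4.90
Leg 2 (041°, 35 nmi): east 35 sin 41° = 22.96, north 35 cos 41° = 26.41
Current position: (30.51, 21.51). Target: (24, -22). Remaining: Δeast = -6.51, Δnorth = -43.51.
Bearing = atan2(-6.51, -43.51) mod 360° = 188.51°; distance = √((-6.51)² + (-43.51)²) = 43.997 nmi.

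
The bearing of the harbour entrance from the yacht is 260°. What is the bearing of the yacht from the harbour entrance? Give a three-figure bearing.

Back-bearing = 260° − 180° = 080°.

080°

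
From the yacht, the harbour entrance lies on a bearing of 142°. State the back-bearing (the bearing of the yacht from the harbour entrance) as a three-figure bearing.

Back-bearing = 142° + 180° = 322°.

322°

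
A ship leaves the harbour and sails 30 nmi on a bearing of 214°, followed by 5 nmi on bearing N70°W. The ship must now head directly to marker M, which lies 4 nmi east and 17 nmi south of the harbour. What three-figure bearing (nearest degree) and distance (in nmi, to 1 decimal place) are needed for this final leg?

076°, 26.2 nmi

Leg 1 (214°, 30 nmi): east 30 sin 214° = -16.78, north 30 cos 214° = -24.87
Leg 2 (N70°W, 5 nmi): east 5 sin 290° = -4.70, north 5 cos 290° = 1.71
Current position: (-21.47, -23.16). Target: (4, -17). Remaining: Δeast = 25.47, Δnorth = 6.16.
Bearing = atan2(25.47, 6.16) mod 360° = 76.40°; distance = √((25.47)² + (6.16)²) = 26.209 nmi.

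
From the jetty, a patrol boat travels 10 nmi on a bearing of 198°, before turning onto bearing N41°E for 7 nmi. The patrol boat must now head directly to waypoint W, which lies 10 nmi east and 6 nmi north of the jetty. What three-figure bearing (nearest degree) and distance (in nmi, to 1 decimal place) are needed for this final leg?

040°, 13.3 nmi

Leg 1 (198°, 10 nmi): east 10 sin 198° = -3.09, north 10 cos 198° = -9.51
Leg 2 (N41°E, 7 nmi): east 7 sin 41° = 4.59, north 7 cos 41° = 5.28
Current position: (1.50, -4.23). Target: (10, 6). Remaining: Δeast = 8.50, Δnorth = 10.23.
Bearing = atan2(8.50, 10.23) mod 360° = 39.72°; distance = √((8.50)² + (10.23)²) = 13.297 nmi.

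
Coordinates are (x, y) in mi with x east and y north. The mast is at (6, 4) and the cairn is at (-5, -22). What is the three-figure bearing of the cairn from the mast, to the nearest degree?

203°

Δeast = -5 − 6 = -11.00; Δnorth = -22 − 4 = -26.00.
Bearing = atan2(Δeast, Δnorth) mod 360° = 202.93° ≈ 203°.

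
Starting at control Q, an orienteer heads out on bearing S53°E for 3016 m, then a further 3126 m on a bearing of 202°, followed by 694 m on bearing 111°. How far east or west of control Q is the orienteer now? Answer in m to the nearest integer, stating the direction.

Leg 1 (S53°E, 3016 m): east 3016 sin 127° = 2408.68, north 3016 cos 127° = -1815.07
Leg 2 (202°, 3126 m): east 3126 sin 202° = -1171.02, north 3126 cos 202° = -2898.38
Leg 3 (111°, 694 m): east 694 sin 111° = 647.90, north 694 cos 111° = -248.71
Net east component: 1885.57 m.

1886 m east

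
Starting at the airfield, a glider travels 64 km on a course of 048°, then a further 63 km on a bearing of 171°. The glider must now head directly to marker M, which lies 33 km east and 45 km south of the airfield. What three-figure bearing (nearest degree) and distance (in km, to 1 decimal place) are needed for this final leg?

Leg 1 (048°, 64 km): east 64 sin 48° = 47.56, north 64 cos 48° = 42.82
Leg 2 (171°, 63 km): east 63 sin 171° = 9.86, north 63 cos 171° = -62.22
Current position: (57.42, -19.40). Target: (33, -45). Remaining: Δeast = -24.42, Δnorth = -25.60.
Bearing = atan2(-24.42, -25.60) mod 360° = 223.64°; distance = √((-24.42)² + (-25.60)²) = 35.377 km.

224°, 35.4 km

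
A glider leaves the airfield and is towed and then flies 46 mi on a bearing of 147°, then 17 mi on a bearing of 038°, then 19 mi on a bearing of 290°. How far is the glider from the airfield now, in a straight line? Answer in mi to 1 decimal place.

Leg 1 (147°, 46 mi): east 46 sin 147° = 25.05, north 46 cos 147° = -38.58
Leg 2 (038°, 17 mi): east 17 sin 38° = 10.47, north 17 cos 38° = 13.40
Leg 3 (290°, 19 mi): east 19 sin 290° = -17.85, north 19 cos 290° = 6.50
Net: 17.67 east, -18.68 north. Distance = √((17.67)² + (-18.68)²) = 25.713 mi.

25.7 mi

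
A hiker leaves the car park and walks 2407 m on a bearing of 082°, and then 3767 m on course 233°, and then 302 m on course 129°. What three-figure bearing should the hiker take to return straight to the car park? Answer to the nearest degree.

Leg 1 (082°, 2407 m): east 2407 sin 82° = 2383.58, north 2407 cos 82° = 334.99
Leg 2 (233°, 3767 m): east 3767 sin 233° = -3008.46, north 3767 cos 233° = -2267.04
Leg 3 (129°, 302 m): east 302 sin 129° = 234.70, north 302 cos 129° = -190.05
Net displacement: -390.19 east, -2122.10 north. Direction back to start is (390.19, 2122.10): bearing = atan2(390.19, 2122.10) mod 360° = 10.42° ≈ 010°.

010°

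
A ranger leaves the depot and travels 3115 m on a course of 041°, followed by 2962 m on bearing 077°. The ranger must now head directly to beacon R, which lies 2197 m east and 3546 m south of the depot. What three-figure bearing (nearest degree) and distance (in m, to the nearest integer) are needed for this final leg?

Leg 1 (041°, 3115 m): east 3115 sin 41° = 2043.62, north 3115 cos 41° = 2350.92
Leg 2 (077°, 2962 m): east 2962 sin 77° = 2886.08, north 2962 cos 77° = 666.31
Current position: (4929.71, 3017.23). Target: (2197, -3546). Remaining: Δeast = -2732.71, Δnorth = -6563.23.
Bearing = atan2(-2732.71, -6563.23) mod 360° = 202.61°; distance = √((-2732.71)² + (-6563.23)²) = 7109.404 m.

203°, 7109 m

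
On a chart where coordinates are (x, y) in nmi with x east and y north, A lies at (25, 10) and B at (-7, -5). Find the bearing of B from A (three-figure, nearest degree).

Δeast = -7 − 25 = -32.00; Δnorth = -5 − 10 = -15.00.
Bearing = atan2(Δeast, Δnorth) mod 360° = 244.89° ≈ 245°.

245°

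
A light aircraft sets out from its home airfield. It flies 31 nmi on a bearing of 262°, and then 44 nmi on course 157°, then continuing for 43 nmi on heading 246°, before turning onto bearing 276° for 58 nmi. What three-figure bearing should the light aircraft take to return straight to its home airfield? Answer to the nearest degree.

063°

Leg 1 (262°, 31 nmi): east 31 sin 262° = -30.70, north 31 cos 262° = -4.31
Leg 2 (157°, 44 nmi): east 44 sin 157° = 17.19, north 44 cos 157° = -40.50
Leg 3 (246°, 43 nmi): east 43 sin 246° = -39.28, north 43 cos 246° = -17.49
Leg 4 (276°, 58 nmi): east 58 sin 276° = -57.68, north 58 cos 276° = 6.06
Net displacement: -110.47 east, -56.24 north. Direction back to start is (110.47, 56.24): bearing = atan2(110.47, 56.24) mod 360° = 63.02° ≈ 063°.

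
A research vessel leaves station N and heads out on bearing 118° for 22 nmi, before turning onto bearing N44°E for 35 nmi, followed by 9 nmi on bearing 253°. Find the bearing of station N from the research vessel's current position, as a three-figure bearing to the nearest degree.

251°

Leg 1 (118°, 22 nmi): east 22 sin 118° = 19.42, north 22 cos 118° = -10.33
Leg 2 (N44°E, 35 nmi): east 35 sin 44° = 24.31, north 35 cos 44° = 25.18
Leg 3 (253°, 9 nmi): east 9 sin 253° = -8.61, north 9 cos 253° = -2.63
Net displacement: 35.13 east, 12.22 north. Direction back to start is (-35.13, -12.22): bearing = atan2(-35.13, -12.22) mod 360° = 250.82° ≈ 251°.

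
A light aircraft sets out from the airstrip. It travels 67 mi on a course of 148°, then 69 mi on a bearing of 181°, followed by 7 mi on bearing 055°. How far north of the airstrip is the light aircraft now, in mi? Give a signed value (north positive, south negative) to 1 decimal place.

Leg 1 (148°, 67 mi): east 67 sin 148° = 35.50, north 67 cos 148° = -56.82
Leg 2 (181°, 69 mi): east 69 sin 181° = -1.20, north 69 cos 181° = -68.99
Leg 3 (055°, 7 mi): east 7 sin 55° = 5.73, north 7 cos 55° = 4.02
Net north component: -121.79 mi.

-121.8 mi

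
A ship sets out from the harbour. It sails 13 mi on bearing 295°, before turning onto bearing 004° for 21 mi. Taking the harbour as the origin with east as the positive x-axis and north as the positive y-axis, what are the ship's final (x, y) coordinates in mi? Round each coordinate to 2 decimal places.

Leg 1 (295°, 13 mi): east 13 sin 295° = -11.78, north 13 cos 295° = 5.49
Leg 2 (004°, 21 mi): east 21 sin 4° = 1.46, north 21 cos 4° = 20.95
Summing: -10.32 mi east, 26.44 mi north → (-10.32, 26.44).

(-10.32, 26.44)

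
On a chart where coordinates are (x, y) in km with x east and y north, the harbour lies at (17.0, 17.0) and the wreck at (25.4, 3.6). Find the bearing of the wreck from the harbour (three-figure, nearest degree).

148°

Δeast = 25.4 − 17.0 = 8.40; Δnorth = 3.6 − 17.0 = -13.40.
Bearing = atan2(Δeast, Δnorth) mod 360° = 147.92° ≈ 148°.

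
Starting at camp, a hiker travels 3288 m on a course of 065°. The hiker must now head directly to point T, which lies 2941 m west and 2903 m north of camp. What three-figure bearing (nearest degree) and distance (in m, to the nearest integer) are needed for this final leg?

Leg 1 (065°, 3288 m): east 3288 sin 65° = 2979.94, north 3288 cos 65° = 1389.57
Current position: (2979.94, 1389.57). Target: (-2941, 2903). Remaining: Δeast = -5920.94, Δnorth = 1513.43.
Bearing = atan2(-5920.94, 1513.43) mod 360° = 284.34°; distance = √((-5920.94)² + (1513.43)²) = 6111.301 m.

284°, 6111 m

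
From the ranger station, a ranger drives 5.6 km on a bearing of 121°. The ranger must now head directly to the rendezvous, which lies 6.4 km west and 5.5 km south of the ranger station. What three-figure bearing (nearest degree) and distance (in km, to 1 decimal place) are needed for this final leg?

Leg 1 (121°, 5.6 km): east 5.6 sin 121° = 4.80, north 5.6 cos 121° = -2.88
Current position: (4.80, -2.88). Target: (-6.4, -5.5). Remaining: Δeast = -11.20, Δnorth = -2.62.
Bearing = atan2(-11.20, -2.62) mod 360° = 256.85°; distance = √((-11.20)² + (-2.62)²) = 11.502 km.

257°, 11.5 km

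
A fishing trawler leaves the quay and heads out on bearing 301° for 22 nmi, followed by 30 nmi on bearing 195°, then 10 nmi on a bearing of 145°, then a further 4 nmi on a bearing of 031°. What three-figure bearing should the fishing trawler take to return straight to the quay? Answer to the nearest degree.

Leg 1 (301°, 22 nmi): east 22 sin 301° = -18.86, north 22 cos 301° = 11.33
Leg 2 (195°, 30 nmi): east 30 sin 195° = -7.76, north 30 cos 195° = -28.98
Leg 3 (145°, 10 nmi): east 10 sin 145° = 5.74, north 10 cos 145° = -8.19
Leg 4 (031°, 4 nmi): east 4 sin 31° = 2.06, north 4 cos 31° = 3.43
Net displacement: -18.83 east, -22.41 north. Direction back to start is (18.83, 22.41): bearing = atan2(18.83, 22.41) mod 360° = 40.03° ≈ 040°.

040°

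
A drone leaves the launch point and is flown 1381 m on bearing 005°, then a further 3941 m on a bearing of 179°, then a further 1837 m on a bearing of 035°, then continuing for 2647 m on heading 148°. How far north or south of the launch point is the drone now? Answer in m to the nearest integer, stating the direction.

3305 m south

Leg 1 (005°, 1381 m): east 1381 sin 5° = 120.36, north 1381 cos 5° = 1375.74
Leg 2 (179°, 3941 m): east 3941 sin 179° = 68.78, north 3941 cos 179° = -3940.40
Leg 3 (035°, 1837 m): east 1837 sin 35° = 1053.66, north 1837 cos 35° = 1504.78
Leg 4 (148°, 2647 m): east 2647 sin 148° = 1402.70, north 2647 cos 148° = -2244.78
Net north component: -3304.66 m.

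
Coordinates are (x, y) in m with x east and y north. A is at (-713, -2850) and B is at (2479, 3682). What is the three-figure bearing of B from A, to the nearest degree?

Δeast = 2479 − -713 = 3192.00; Δnorth = 3682 − -2850 = 6532.00.
Bearing = atan2(Δeast, Δnorth) mod 360° = 26.04° ≈ 026°.

026°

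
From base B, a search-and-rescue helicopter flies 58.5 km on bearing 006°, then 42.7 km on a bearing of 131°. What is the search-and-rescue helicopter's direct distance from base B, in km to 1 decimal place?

48.8 km

Leg 1 (006°, 58.5 km): east 58.5 sin 6° = 6.11, north 58.5 cos 6° = 58.18
Leg 2 (131°, 42.7 km): east 42.7 sin 131° = 32.23, north 42.7 cos 131° = -28.01
Net: 38.34 east, 30.17 north. Distance = √((38.34)² + (30.17)²) = 48.785 km.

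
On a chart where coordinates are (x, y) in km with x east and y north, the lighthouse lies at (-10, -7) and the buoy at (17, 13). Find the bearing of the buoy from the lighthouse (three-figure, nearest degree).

053°

Δeast = 17 − -10 = 27.00; Δnorth = 13 − -7 = 20.00.
Bearing = atan2(Δeast, Δnorth) mod 360° = 53.47° ≈ 053°.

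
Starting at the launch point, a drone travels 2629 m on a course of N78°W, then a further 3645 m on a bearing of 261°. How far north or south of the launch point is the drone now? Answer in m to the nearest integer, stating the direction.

Leg 1 (N78°W, 2629 m): east 2629 sin 282° = -2571.55, north 2629 cos 282° = 546.60
Leg 2 (261°, 3645 m): east 3645 sin 261° = -3600.12, north 3645 cos 261° = -570.20
Net north component: -23.60 m.

24 m south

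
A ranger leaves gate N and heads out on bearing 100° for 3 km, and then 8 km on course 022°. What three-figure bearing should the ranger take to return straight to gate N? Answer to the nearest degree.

221°

Leg 1 (100°, 3 km): east 3 sin 100° = 2.95, north 3 cos 100° = -0.52
Leg 2 (022°, 8 km): east 8 sin 22° = 3.00, north 8 cos 22° = 7.42
Net displacement: 5.95 east, 6.90 north. Direction back to start is (-5.95, -6.90): bearing = atan2(-5.95, -6.90) mod 360° = 220.79° ≈ 221°.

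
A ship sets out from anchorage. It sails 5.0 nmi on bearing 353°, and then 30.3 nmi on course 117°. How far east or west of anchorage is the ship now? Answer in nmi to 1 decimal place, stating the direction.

26.4 nmi east

Leg 1 (353°, 5.0 nmi): east 5.0 sin 353° = -0.61, north 5.0 cos 353° = 4.96
Leg 2 (117°, 30.3 nmi): east 30.3 sin 117° = 27.00, north 30.3 cos 117° = -13.76
Net east component: 26.39 nmi.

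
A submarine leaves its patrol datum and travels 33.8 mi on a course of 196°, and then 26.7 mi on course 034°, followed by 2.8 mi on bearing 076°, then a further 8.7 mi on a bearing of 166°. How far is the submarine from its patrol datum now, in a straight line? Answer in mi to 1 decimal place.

20.9 mi

Leg 1 (196°, 33.8 mi): east 33.8 sin 196° = -9.32, north 33.8 cos 196° = -32.49
Leg 2 (034°, 26.7 mi): east 26.7 sin 34° = 14.93, north 26.7 cos 34° = 22.14
Leg 3 (076°, 2.8 mi): east 2.8 sin 76° = 2.72, north 2.8 cos 76° = 0.68
Leg 4 (166°, 8.7 mi): east 8.7 sin 166° = 2.10, north 8.7 cos 166° = -8.44
Net: 10.44 east, -18.12 north. Distance = √((10.44)² + (-18.12)²) = 20.910 mi.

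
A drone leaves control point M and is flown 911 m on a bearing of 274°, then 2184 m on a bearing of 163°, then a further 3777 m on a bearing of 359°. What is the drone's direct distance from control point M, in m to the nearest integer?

1783 m

Leg 1 (274°, 911 m): east 911 sin 274° = -908.78, north 911 cos 274° = 63.55
Leg 2 (163°, 2184 m): east 2184 sin 163° = 638.54, north 2184 cos 163° = -2088.57
Leg 3 (359°, 3777 m): east 3777 sin 359° = -65.92, north 3777 cos 359° = 3776.42
Net: -336.16 east, 1751.40 north. Distance = √((-336.16)² + (1751.40)²) = 1783.372 m.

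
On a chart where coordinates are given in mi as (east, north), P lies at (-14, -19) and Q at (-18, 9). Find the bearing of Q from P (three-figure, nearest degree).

Δeast = -18 − -14 = -4.00; Δnorth = 9 − -19 = 28.00.
Bearing = atan2(Δeast, Δnorth) mod 360° = 351.87° ≈ 352°.

352°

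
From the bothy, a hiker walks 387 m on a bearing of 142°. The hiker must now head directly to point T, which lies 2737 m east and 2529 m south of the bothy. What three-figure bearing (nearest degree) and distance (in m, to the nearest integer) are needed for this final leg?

132°, 3345 m

Leg 1 (142°, 387 m): east 387 sin 142° = 238.26, north 387 cos 142° = -304.96
Current position: (238.26, -304.96). Target: (2737, -2529). Remaining: Δeast = 2498.74, Δnorth = -2224.04.
Bearing = atan2(2498.74, -2224.04) mod 360° = 131.67°; distance = √((2498.74)² + (-2224.04)²) = 3345.153 m.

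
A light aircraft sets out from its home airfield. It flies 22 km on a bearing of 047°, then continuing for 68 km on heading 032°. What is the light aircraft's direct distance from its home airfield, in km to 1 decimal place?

89.4 km

Leg 1 (047°, 22 km): east 22 sin 47° = 16.09, north 22 cos 47° = 15.00
Leg 2 (032°, 68 km): east 68 sin 32° = 36.03, north 68 cos 32° = 57.67
Net: 52.12 east, 72.67 north. Distance = √((52.12)² + (72.67)²) = 89.432 km.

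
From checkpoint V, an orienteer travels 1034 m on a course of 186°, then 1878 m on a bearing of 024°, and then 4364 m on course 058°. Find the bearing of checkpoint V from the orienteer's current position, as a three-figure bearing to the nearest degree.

235°

Leg 1 (186°, 1034 m): east 1034 sin 186° = -108.08, north 1034 cos 186° = -1028.34
Leg 2 (024°, 1878 m): east 1878 sin 24° = 763.85, north 1878 cos 24° = 1715.64
Leg 3 (058°, 4364 m): east 4364 sin 58° = 3700.88, north 4364 cos 58° = 2312.57
Net displacement: 4356.65 east, 2999.87 north. Direction back to start is (-4356.65, -2999.87): bearing = atan2(-4356.65, -2999.87) mod 360° = 235.45° ≈ 235°.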